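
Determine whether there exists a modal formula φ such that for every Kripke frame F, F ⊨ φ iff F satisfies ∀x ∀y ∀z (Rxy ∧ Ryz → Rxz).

Yes, by □r → □□r

The condition is transitivity. A defining modal formula is □r → □□r.
Suppose □r→□□r is valid. Take Rxy, Ryz and set V(r)={w : Rxw}. Then □r at x, so □□r at x, so □r at y, so r at z, i.e. Rxz.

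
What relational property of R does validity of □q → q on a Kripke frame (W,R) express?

This is the T axiom.
It corresponds to reflexivity: ∀x Rxx.

reflexivity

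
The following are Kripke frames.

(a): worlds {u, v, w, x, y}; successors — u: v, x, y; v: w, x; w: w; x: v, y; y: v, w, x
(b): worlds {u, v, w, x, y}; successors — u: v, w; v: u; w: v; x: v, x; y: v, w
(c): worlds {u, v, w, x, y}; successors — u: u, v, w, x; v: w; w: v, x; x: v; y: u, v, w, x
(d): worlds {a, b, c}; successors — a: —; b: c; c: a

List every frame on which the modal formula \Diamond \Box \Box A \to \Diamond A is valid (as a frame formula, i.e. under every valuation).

Frame correspondent (Sahlqvist): \forall x \forall y (xRy \to \exists w (y R^2 w \wedge xRw)) — i.e. a generalized confluence (Geach) condition.
(a): condition met.
(b): fails — uRw but no t with wR²t and uRt.
(c): fails — wRx but no t with xR²t and wRt.
(d): fails — bRc but no w with cR²w and bRw.
Valid on: (a).

(a)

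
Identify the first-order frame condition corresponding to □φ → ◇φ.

Suppose □φ→◇φ is valid. At any x set V(φ)=W. Then □φ at x, so ◇φ at x, so x has a successor.

Seriality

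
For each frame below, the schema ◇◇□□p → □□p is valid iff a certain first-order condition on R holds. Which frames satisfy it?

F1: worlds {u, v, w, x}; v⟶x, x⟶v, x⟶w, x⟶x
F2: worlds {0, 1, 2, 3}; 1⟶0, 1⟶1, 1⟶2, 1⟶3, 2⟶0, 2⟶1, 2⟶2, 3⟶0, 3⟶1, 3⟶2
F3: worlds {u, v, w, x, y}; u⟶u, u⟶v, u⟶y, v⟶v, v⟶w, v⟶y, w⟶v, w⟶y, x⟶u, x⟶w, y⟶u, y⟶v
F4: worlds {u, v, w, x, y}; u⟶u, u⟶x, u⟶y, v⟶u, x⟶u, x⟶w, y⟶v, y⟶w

F3

This is the axiom for a generalized confluence (Geach) condition; its first-order frame correspondent is ∀x ∀y ∀z ((xR²y ∧ xR²z) → ∃w (yR²w ∧ z = w)).
F1: fails — vR²w, vR²v but no t with wR²t and v=t.
F2: fails — 1R²0, 1R²0 but no w with 0R²w and 0=w.
F3: condition met.
F4: fails — uR²v, uR²v but no t with vR²t and v=t.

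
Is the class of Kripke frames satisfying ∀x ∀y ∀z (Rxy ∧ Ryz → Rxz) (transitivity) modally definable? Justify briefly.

Definable; □q → □□q defines it

Yes: it is transitivity, defined by the 4 schema □q → □□q.
Suppose □q→□□q is valid. Take Rxy, Ryz and set V(q)={w : Rxw}. Then □q at x, so □□q at x, so □q at y, so q at z, i.e. Rxz.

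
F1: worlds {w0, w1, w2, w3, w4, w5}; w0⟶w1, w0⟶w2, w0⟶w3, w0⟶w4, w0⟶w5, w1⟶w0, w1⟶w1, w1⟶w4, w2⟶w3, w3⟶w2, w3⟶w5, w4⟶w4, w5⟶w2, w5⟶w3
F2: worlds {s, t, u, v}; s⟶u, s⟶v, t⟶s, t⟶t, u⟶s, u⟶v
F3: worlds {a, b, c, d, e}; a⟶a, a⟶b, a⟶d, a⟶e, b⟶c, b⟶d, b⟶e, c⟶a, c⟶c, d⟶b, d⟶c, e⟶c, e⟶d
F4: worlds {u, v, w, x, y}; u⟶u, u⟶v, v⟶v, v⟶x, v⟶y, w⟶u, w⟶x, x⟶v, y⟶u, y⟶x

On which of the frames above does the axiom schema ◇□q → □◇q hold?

F3

This is the axiom for convergence; its first-order frame correspondent is ∀x ∀y ∀z (Rxy ∧ Rxz → ∃w (Ryw ∧ Rzw)).
F1: fails — Rw0w4 and Rw0w5 but w4 and w5 have no common successor.
F2: fails — Rsv and Rsv but v and v have no common successor.
F3: ✓.
F4: fails — Rvx and Rvy but x and y have no common successor.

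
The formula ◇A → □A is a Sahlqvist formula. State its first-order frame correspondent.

Suppose ◇A→□A is valid. Take Rxy, Rxz and set V(A)={y}. Then ◇A at x, so □A at x, so A at z, i.e. z=y.
The converse is a direct semantic check.
So the correspondent is partial functionality.

Partial functionality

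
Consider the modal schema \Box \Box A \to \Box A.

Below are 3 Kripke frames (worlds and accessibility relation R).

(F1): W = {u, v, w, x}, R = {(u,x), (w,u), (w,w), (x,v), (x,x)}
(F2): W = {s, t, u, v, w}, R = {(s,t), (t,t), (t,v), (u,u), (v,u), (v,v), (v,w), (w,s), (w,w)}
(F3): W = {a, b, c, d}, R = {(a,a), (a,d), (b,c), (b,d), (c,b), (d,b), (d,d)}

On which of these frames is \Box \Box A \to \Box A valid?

(F1), (F2)

Frame correspondent (Sahlqvist): \forall x \forall y (Rxy \to \exists z (Rxz \wedge Rzy)) — i.e. density.
(F1): condition met.
(F2): condition met.
(F3): fails — Rbc but no z with Rbz and Rzc.
Valid on: (F1), (F2).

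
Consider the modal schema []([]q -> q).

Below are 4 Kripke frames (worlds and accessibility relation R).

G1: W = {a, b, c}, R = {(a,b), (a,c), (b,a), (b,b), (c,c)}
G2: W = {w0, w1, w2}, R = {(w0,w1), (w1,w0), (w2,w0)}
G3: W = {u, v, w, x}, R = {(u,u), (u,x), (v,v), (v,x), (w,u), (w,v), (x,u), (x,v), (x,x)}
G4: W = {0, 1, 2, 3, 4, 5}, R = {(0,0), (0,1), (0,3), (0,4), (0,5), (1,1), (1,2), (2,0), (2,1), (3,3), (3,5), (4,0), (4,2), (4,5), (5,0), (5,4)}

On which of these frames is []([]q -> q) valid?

The schema corresponds to shift-reflexivity: forall x forall y (Rxy -> Ryy).
G1: fails — Rba but not Raa.
G2: fails — Rw0w1 but not Rw1w1.
G3: condition met.
G4: fails — R45 but not R55.

G3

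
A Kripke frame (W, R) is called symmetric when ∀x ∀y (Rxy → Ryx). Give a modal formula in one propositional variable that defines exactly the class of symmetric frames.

p → □◇p

The condition is symmetry. The B schema p → □◇p defines it.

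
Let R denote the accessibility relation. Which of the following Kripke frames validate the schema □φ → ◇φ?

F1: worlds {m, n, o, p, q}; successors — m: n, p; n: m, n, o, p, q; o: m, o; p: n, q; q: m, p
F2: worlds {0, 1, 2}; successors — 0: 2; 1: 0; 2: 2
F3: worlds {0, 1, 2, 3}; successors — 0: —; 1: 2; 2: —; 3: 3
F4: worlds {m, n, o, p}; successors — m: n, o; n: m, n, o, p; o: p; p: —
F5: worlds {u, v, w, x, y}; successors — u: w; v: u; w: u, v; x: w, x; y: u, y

F1, F2, F5

This is the axiom for seriality; its first-order frame correspondent is ∀x ∃y Rxy.
F1: satisfies the condition.
F2: satisfies the condition.
F3: fails — world 0 has no successor.
F4: fails — world p has no successor.
F5: satisfies the condition.
Valid on: F1, F2, F5.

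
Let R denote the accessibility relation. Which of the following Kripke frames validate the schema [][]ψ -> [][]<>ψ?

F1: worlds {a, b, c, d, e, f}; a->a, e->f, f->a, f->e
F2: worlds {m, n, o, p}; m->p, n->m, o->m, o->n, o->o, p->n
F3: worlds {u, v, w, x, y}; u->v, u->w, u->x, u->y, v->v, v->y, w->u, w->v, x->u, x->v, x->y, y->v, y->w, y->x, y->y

F3

Frame correspondent (Sahlqvist): forall x forall z (x R^2 z -> exists w (x R^2 w & zRw)) — i.e. a generalized confluence (Geach) condition.
F1: fails — eR²e but no w with eR²w and eRw.
F2: fails — mR²n but no w with mR²w and nRw.
F3: ✓.
Valid on: F3.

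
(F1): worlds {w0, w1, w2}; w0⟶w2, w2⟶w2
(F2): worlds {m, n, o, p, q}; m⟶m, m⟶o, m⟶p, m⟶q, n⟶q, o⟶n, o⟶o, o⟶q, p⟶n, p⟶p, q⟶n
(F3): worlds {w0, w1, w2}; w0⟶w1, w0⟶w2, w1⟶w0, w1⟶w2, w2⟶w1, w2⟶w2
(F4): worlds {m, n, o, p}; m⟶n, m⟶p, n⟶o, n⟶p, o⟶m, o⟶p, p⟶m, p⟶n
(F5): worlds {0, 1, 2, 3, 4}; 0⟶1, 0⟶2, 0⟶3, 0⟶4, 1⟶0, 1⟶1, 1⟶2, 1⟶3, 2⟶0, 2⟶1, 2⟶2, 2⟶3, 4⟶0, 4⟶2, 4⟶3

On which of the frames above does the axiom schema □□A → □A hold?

The schema corresponds to density: ∀x ∀y (Rxy → ∃z (Rxz ∧ Rzy)).
(F1): holds.
(F2): fails — Rnq but no z with Rnz and Rzq.
(F3): fails — Rw1w0 but no z with Rw1z and Rzw0.
(F4): fails — Rpm but no z with Rpz and Rzm.
(F5): fails — R04 but no z with R0z and Rz4.
Valid on: (F1).

(F1)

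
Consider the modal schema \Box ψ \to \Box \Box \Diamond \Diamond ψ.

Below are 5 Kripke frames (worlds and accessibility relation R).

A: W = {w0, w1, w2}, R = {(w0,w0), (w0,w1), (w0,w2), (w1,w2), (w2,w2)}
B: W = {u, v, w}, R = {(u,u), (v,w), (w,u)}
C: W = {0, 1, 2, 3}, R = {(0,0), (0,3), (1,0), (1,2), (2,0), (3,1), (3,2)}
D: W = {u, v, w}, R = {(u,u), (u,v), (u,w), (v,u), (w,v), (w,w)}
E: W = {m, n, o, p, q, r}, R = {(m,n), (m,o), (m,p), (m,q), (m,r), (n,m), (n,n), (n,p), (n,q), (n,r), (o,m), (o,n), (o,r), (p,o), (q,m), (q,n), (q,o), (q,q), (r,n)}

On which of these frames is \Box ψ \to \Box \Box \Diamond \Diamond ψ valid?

The schema corresponds to a generalized confluence (Geach) condition: \forall x \forall z (x R^2 z \to \exists w (xRw \wedge z R^2 w)).
A: condition met.
B: fails — vR²u but no t with vRt and uR²t.
C: fails — 3R²2 but no w with 3Rw and 2R²w.
D: condition met.
E: fails — pR²r but no w with pRw and rR²w.

A, D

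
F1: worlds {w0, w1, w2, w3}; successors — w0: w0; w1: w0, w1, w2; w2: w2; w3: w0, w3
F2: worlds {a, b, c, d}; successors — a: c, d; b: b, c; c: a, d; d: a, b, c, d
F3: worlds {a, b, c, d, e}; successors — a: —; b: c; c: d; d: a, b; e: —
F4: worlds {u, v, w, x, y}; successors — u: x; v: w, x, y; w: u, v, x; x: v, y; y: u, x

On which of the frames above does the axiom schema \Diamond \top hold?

The schema corresponds to seriality: \forall x \exists y Rxy.
F1: holds.
F2: holds.
F3: fails — world a has no successor.
F4: holds.

F1, F2, F4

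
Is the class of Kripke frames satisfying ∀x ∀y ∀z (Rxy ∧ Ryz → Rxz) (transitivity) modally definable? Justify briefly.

Yes: it is transitivity, defined by the 4 schema □q → □□q.

Yes — defined by □q → □□q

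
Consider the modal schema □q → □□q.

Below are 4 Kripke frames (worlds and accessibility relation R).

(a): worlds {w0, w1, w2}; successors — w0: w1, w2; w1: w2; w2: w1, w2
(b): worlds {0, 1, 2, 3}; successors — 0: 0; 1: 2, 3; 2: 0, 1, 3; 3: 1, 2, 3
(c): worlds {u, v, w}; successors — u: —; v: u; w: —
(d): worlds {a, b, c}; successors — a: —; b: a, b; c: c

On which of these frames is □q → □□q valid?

This is the axiom for transitivity; its first-order frame correspondent is ∀x ∀y ∀z (Rxy ∧ Ryz → Rxz).
(a): fails — Rw1w2 and Rw2w1 but not Rw1w1.
(b): fails — R32 and R20 but not R30.
(c): holds.
(d): holds.
Valid on: (c), (d).

(c), (d)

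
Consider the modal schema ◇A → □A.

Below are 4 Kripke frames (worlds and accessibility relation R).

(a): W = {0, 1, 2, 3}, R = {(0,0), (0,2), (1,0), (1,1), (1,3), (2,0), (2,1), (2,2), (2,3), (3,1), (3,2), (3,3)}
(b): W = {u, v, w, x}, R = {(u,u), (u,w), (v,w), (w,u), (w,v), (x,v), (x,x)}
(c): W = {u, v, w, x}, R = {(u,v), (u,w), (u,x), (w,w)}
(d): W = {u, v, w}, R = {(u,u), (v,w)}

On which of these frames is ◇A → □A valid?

The schema corresponds to partial functionality: ∀x ∀y ∀z (Rxy ∧ Rxz → y = z).
(a): fails — 0 sees both 0 and 2.
(b): fails — u sees both u and w.
(c): fails — u sees both v and w.
(d): satisfies the condition.
Valid on: (d).

(d)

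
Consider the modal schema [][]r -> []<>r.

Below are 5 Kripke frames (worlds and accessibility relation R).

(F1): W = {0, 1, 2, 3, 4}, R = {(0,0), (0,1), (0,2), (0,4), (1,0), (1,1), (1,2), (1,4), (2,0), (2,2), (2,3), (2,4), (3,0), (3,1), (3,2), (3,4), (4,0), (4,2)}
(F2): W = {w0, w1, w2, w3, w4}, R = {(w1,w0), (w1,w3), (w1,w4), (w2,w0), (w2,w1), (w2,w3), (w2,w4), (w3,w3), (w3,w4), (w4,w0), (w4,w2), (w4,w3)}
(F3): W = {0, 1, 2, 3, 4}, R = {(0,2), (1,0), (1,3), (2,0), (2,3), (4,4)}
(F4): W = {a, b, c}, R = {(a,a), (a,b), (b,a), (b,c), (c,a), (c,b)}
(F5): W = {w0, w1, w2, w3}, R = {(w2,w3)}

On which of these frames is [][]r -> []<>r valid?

(F1), (F4)

Frame correspondent (Sahlqvist): forall x forall z (xRz -> exists w (x R^2 w & zRw)) — i.e. a generalized confluence (Geach) condition.
(F1): satisfies the condition.
(F2): fails — w1Rw0 but no w with w1R²w and w0Rw.
(F3): fails — 1R3 but no w with 1R²w and 3Rw.
(F4): satisfies the condition.
(F5): fails — w2Rw3 but no w with w2R²w and w3Rw.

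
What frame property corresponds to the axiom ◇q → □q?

Suppose ◇q→□q is valid. Take Rxy, Rxz and set V(q)={y}. Then ◇q at x, so □q at x, so q at z, i.e. z=y.
Conversely, on a frame with partial functionality the schema holds at every world under every valuation.
So the correspondent is partial functionality.

partial functionality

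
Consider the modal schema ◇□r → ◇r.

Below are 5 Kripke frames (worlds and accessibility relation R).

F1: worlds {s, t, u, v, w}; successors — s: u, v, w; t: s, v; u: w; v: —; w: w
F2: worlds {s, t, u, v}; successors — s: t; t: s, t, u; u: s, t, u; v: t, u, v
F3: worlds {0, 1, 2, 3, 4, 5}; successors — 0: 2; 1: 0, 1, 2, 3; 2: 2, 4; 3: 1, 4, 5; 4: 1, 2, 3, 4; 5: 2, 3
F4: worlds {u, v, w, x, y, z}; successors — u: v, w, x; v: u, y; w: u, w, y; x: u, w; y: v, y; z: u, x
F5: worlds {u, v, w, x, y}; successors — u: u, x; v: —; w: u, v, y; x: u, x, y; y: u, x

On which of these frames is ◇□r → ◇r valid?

Frame correspondent (Sahlqvist): ∀x ∀y (xRy → ∃w (yRw ∧ xRw)) — i.e. a generalized confluence (Geach) condition.
F1: fails — sRv but no w* with vRw* and sRw*.
F2: satisfies the condition.
F3: fails — 3R5 but no w with 5Rw and 3Rw.
F4: fails — uRv but no t with vRt and uRt.
F5: fails — wRv but no t with vRt and wRt.

F2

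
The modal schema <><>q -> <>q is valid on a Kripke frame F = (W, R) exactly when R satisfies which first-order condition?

transitivity: forall x forall y forall z (Rxy & Ryz -> Rxz)

This is a form of the 4 axiom.
Its frame correspondent is transitivity — forall x forall y forall z (Rxy & Ryz -> Rxz).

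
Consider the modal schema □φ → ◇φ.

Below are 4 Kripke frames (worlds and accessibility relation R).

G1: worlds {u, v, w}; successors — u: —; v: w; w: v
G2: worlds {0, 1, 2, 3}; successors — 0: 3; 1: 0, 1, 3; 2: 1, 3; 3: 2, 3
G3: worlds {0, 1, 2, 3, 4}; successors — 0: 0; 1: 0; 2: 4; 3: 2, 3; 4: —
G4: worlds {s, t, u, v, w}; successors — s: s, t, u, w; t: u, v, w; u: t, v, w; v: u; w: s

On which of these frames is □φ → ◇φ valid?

Frame correspondent (Sahlqvist): ∀x ∃y Rxy — i.e. seriality.
G1: fails — world u has no successor.
G2: ✓.
G3: fails — world 4 has no successor.
G4: ✓.

G2, G4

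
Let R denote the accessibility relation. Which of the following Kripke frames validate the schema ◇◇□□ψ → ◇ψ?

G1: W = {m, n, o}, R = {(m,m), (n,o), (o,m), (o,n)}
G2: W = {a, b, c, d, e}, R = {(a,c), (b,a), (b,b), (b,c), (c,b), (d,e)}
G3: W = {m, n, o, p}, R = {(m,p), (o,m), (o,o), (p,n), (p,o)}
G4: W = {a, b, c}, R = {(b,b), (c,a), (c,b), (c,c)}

G2

This is the axiom for a generalized confluence (Geach) condition; its first-order frame correspondent is ∀x ∀y (xR²y → ∃w (yR²w ∧ xRw)).
G1: fails — nR²m but no w with mR²w and nRw.
G2: holds.
G3: fails — mR²n but no w with nR²w and mRw.
G4: fails — cR²a but no w with aR²w and cRw.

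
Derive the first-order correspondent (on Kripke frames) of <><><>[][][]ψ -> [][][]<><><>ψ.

This is a Sahlqvist (Geach-type) schema ◇^3□^3ψ → □^3◇^3ψ.
Minimal-valuation argument: fix x; take any y with xR^3y and any z with xR^3z. Set V(ψ) to the set of worlds R-reachable from y in exactly 3 steps. Then □^3ψ holds at y, so the antecedent holds at x; validity forces ◇^3ψ at z, giving a w with zR^3w and yR^3w.
First-order correspondent: forall x forall y forall z ((x R^3 y & x R^3 z) -> exists w (y R^3 w & z R^3 w)).

forall x forall y forall z ((x R^3 y & x R^3 z) -> exists w (y R^3 w & z R^3 w))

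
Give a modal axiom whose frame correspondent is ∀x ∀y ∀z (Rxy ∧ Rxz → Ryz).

◇r → □◇r

This is the Euclidean property; the standard corresponding axiom is 5: ◇r → □◇r.
Suppose ◇r→□◇r is valid. Take Rxy, Rxz and set V(r)={y}. Then ◇r at x, so □◇r at x, so ◇r at z, so some w with Rzw has r; w=y, i.e. Rzy. By symmetry of the argument, Ryz.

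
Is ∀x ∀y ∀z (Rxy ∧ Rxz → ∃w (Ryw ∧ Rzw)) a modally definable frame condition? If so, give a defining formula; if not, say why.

The condition is convergence. A defining modal formula is ◇□q → □◇q.

Yes, by ◇□q → □◇q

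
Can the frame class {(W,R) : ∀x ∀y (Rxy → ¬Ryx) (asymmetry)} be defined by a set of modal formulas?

Any modally definable frame class is closed under surjective bounded morphisms.
The 5-cycle (worlds a,b,c,d,e with a→b→c→d→e→a) is asymmetric. Mapping every world to a single reflexive point • is a surjective bounded morphism, and the reflexive point is not asymmetric (R•• but asymmetry requires ¬R••).
Hence asymmetry is not modally definable.

Not definable by any modal formula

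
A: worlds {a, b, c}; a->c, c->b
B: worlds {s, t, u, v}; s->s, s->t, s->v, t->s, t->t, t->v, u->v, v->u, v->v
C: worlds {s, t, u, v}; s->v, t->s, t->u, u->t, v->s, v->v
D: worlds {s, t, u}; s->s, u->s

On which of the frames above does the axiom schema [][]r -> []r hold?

B, D

This is the axiom for density; its first-order frame correspondent is forall x forall y (Rxy -> exists z (Rxz & Rzy)).
A: fails — Rac but no z with Raz and Rzc.
B: ✓.
C: fails — Rut but no z with Ruz and Rzt.
D: ✓.
Valid on: B, D.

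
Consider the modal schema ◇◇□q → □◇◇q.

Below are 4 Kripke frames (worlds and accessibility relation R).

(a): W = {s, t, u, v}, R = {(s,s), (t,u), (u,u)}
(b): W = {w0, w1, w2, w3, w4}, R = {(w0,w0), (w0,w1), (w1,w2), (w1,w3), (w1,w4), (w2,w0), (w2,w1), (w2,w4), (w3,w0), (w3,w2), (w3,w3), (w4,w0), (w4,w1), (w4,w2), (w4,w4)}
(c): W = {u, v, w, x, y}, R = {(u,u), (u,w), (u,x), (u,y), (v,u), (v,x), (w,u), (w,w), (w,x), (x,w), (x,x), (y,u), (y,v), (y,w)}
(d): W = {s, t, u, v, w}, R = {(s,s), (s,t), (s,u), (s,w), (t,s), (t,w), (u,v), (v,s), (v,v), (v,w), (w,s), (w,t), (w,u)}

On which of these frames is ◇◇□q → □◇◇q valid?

This is the axiom for a generalized confluence (Geach) condition; its first-order frame correspondent is ∀x ∀y ∀z ((xR²y ∧ xRz) → ∃w (yRw ∧ zR²w)).
(a): satisfies the condition.
(b): satisfies the condition.
(c): satisfies the condition.
(d): fails — sR²u, sRt but no w* with uRw* and tR²w*.

(a), (b), (c)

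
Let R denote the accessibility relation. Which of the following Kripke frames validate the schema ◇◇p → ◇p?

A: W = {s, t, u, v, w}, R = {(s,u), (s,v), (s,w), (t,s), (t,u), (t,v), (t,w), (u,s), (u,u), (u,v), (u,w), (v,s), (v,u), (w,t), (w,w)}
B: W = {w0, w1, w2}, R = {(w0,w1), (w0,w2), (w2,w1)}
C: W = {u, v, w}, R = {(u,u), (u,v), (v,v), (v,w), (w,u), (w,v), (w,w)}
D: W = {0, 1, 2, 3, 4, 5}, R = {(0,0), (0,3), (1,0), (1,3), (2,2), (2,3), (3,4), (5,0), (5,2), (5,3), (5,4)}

Frame correspondent (Sahlqvist): ∀x ∀y ∀z (Rxy ∧ Ryz → Rxz) — i.e. transitivity.
A: fails — Rwt and Rtv but not Rwv.
B: satisfies the condition.
C: fails — Ruv and Rvw but not Ruw.
D: fails — R23 and R34 but not R24.

B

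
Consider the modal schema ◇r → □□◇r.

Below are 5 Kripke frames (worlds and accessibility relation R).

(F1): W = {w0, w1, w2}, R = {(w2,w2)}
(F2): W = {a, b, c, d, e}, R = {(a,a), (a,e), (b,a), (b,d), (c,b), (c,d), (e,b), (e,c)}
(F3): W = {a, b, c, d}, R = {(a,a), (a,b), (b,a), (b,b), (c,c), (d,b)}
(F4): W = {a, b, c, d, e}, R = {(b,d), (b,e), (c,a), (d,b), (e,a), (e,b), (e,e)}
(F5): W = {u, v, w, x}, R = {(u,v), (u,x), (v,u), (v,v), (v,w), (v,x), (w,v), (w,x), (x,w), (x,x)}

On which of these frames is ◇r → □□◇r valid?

The schema corresponds to a generalized confluence (Geach) condition: ∀x ∀y ∀z ((xRy ∧ xR²z) → ∃w (y = w ∧ zRw)).
(F1): condition met.
(F2): fails — aRa, aR²c but no w with a=w and cRw.
(F3): condition met.
(F4): fails — bRd, bR²a but no w with d=w and aRw.
(F5): fails — uRv, uR²x but no t with v=t and xRt.
Valid on: (F1), (F3).

(F1), (F3)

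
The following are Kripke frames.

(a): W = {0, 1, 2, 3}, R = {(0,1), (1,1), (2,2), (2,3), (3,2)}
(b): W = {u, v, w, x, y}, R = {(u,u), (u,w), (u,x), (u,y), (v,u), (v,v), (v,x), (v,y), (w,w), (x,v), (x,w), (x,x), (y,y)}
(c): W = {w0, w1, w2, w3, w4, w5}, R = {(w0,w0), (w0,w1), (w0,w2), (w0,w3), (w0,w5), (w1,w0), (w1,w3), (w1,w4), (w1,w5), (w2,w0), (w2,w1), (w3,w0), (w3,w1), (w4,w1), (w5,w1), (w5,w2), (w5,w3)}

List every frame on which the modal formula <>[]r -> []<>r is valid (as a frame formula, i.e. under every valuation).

This is the axiom for convergence; its first-order frame correspondent is forall x forall y forall z (Rxy & Rxz -> exists w (Ryw & Rzw)).
(a): satisfies the condition.
(b): fails — Ruw and Ruy but w and y have no common successor.
(c): satisfies the condition.
Valid on: (a), (c).

(a), (c)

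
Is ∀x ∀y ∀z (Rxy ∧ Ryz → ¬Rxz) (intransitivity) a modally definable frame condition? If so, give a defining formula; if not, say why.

Any modally definable frame class is closed under surjective bounded morphisms.
The 7-cycle (worlds s,t,u,v,w,x,y with s→t→u→v→w→x→y→s) is intransitive. Mapping every world to a single reflexive point • is a surjective bounded morphism; the reflexive point is not intransitive (R••∧R•• but R••).
Hence intransitivity is not modally definable.

No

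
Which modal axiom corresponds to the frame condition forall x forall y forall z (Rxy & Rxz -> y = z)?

This is partial functionality; the standard corresponding axiom is CD: ◇p → □p.
Suppose ◇p→□p is valid. Take Rxy, Rxz and set V(p)={y}. Then ◇p at x, so □p at x, so p at z, i.e. z=y.

◇p → □p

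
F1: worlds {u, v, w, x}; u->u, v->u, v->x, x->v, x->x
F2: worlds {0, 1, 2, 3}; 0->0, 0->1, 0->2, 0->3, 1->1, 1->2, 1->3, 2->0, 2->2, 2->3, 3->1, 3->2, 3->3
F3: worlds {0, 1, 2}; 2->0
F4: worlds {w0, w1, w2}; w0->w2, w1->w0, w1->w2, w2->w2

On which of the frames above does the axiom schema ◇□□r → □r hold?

F2

This is the axiom for a generalized confluence (Geach) condition; its first-order frame correspondent is ∀x ∀y ∀z ((xRy ∧ xRz) → ∃w (yR²w ∧ z = w)).
F1: fails — vRu, vRx but no t with uR²t and x=t.
F2: condition met.
F3: fails — 2R0, 2R0 but no w with 0R²w and 0=w.
F4: fails — w1Rw0, w1Rw0 but no w with w0R²w and w0=w.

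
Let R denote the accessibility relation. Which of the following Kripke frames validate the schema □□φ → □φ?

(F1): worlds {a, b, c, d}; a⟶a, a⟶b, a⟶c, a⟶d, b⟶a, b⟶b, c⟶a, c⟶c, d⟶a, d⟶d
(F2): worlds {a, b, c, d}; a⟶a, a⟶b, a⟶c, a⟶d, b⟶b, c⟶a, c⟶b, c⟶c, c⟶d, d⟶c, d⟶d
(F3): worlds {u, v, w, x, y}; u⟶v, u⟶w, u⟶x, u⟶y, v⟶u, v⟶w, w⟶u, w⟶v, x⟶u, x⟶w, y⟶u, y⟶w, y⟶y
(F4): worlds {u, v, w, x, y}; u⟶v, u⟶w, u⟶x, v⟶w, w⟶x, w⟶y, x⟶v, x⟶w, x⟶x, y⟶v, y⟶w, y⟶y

The schema corresponds to density: ∀x ∀y (Rxy → ∃z (Rxz ∧ Rzy)).
(F1): ✓.
(F2): ✓.
(F3): fails — Rux but no z with Ruz and Rzx.
(F4): fails — Rvw but no z with Rvz and Rzw.
Valid on: (F1), (F2).

(F1), (F2)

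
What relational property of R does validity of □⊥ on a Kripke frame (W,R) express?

□⊥ is valid iff no world has any successor (otherwise □⊥ fails at any world with one).
Conversely, any frame satisfying ∀x ∀y ¬Rxy validates the schema.
So the correspondent is emptiness of R.

emptiness of R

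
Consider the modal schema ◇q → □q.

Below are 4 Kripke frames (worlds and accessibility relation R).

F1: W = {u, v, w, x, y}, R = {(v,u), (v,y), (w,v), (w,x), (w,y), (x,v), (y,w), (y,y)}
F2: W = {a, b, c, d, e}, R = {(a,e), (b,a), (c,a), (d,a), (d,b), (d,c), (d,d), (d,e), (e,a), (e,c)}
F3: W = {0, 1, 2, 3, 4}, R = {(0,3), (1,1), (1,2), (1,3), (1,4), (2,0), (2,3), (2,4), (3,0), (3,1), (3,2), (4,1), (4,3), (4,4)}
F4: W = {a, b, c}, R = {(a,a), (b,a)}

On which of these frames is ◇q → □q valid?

F4

The schema corresponds to partial functionality: ∀x ∀y ∀z (Rxy ∧ Rxz → y = z).
F1: fails — v sees both u and y.
F2: fails — d sees both a and b.
F3: fails — 1 sees both 1 and 2.
F4: holds.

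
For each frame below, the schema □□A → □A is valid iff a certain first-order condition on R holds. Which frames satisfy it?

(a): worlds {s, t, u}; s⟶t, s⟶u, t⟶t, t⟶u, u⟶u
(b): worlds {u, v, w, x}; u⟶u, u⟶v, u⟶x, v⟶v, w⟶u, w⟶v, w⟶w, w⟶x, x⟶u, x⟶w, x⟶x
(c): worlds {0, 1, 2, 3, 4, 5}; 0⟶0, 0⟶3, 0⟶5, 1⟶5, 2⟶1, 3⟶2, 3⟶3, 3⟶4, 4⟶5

Frame correspondent (Sahlqvist): ∀x ∀y (Rxy → ∃z (Rxz ∧ Rzy)) — i.e. density.
(a): holds.
(b): holds.
(c): fails — R45 but no z with R4z and Rz5.
Valid on: (a), (b).

(a), (b)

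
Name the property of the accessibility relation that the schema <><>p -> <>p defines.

Equivalently (dual form): □p → □□p.
Suppose □p→□□p is valid. Take Rxy, Ryz and set V(p)={w : Rxw}. Then □p at x, so □□p at x, so □p at y, so p at z, i.e. Rxz.

transitivity: forall x forall y forall z (Rxy & Ryz -> Rxz)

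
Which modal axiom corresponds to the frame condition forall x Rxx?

□s → s

This is reflexivity; the standard corresponding axiom is T: □s → s.
Suppose □s→s is valid. At any x set V(s)={w : Rxw}. Then □s holds at x, so s holds at x, i.e. Rxx.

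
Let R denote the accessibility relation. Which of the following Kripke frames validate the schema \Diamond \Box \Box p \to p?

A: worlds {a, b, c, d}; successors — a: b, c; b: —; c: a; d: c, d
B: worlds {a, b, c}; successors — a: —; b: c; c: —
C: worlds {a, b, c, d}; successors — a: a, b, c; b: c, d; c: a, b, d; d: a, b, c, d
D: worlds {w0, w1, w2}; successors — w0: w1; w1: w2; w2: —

The schema corresponds to a generalized confluence (Geach) condition: \forall x \forall y (xRy \to \exists w (y R^2 w \wedge x = w)).
A: fails — aRb but no w with bR²w and a=w.
B: fails — bRc but no w with cR²w and b=w.
C: satisfies the condition.
D: fails — w0Rw1 but no w with w1R²w and w0=w.
Valid on: C.

C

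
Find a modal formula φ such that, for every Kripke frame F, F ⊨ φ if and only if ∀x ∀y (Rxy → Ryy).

The condition is shift-reflexivity. The T□ schema □(□r → r) defines it.
Suppose □(□r→r) is valid. Take Rxy and set V(r)={w : Ryw}. Then at y, □r holds; since □(□r→r) at x, □r→r at y, so r at y, i.e. Ryy.

□(□r → r)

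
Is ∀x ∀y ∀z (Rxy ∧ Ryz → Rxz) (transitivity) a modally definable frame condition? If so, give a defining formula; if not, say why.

Yes, by □p → □□p

Yes: it is transitivity, defined by the 4 schema □p → □□p.
Suppose □p→□□p is valid. Take Rxy, Ryz and set V(p)={w : Rxw}. Then □p at x, so □□p at x, so □p at y, so p at z, i.e. Rxz.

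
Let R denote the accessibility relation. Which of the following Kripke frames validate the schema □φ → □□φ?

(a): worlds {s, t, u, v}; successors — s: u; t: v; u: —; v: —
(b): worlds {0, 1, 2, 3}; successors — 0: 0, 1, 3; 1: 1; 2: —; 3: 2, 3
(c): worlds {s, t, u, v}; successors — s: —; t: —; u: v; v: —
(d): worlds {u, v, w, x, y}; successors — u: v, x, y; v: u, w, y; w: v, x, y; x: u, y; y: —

This is the axiom for transitivity; its first-order frame correspondent is ∀x ∀y ∀z (Rxy ∧ Ryz → Rxz).
(a): ✓.
(b): fails — R03 and R32 but not R02.
(c): ✓.
(d): fails — Ruv and Rvw but not Ruw.

(a), (c)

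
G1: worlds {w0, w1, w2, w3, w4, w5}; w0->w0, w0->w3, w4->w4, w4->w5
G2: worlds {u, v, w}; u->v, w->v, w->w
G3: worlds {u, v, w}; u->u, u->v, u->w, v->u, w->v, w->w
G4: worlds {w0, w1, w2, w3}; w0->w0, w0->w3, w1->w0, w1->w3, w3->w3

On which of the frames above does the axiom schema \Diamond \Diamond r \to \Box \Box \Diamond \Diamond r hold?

This is the axiom for a generalized confluence (Geach) condition; its first-order frame correspondent is \forall x \forall y \forall z ((x R^2 y \wedge x R^2 z) \to \exists w (y = w \wedge z R^2 w)).
G1: fails — w0R²w0, w0R²w3 but no w with w0=w and w3R²w.
G2: fails — wR²v, wR²v but no t with v=t and vR²t.
G3: ✓.
G4: fails — w0R²w0, w0R²w3 but no w with w0=w and w3R²w.
Valid on: G3.

G3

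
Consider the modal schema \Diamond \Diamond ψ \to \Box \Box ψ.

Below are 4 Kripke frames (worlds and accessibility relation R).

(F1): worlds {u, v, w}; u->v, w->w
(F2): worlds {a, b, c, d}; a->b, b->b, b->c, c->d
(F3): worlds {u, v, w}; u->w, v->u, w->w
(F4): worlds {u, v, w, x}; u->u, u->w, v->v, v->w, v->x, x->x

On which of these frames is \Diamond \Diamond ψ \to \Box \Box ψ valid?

The schema corresponds to a generalized confluence (Geach) condition: \forall x \forall y \forall z ((x R^2 y \wedge x R^2 z) \to \exists w (y = w \wedge z = w)).
(F1): holds.
(F2): fails — aR²b, aR²c but b ≠ c.
(F3): holds.
(F4): fails — uR²u, uR²w but u ≠ w.

(F1), (F3)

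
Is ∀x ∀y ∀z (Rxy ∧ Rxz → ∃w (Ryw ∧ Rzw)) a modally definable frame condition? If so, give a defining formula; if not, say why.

The condition is convergence. A defining modal formula is ◇□p → □◇p.
Suppose ◇□p→□◇p is valid. Take Rxy, Rxz and set V(p)={w : Ryw}. Then □p at y so ◇□p at x, so □◇p at x, so ◇p at z, giving w with Rzw and Ryw.

Definable; ◇□p → □◇p defines it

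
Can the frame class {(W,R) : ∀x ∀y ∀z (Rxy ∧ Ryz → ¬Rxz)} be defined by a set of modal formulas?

Not definable by any modal formula

Any modally definable frame class is closed under surjective bounded morphisms.
The 3-cycle (worlds w0,w1,w2 with w0→w1→w2→w0) is intransitive. Mapping every world to a single reflexive point • is a surjective bounded morphism; the reflexive point is not intransitive (R••∧R•• but R••).
So the class is not modally definable.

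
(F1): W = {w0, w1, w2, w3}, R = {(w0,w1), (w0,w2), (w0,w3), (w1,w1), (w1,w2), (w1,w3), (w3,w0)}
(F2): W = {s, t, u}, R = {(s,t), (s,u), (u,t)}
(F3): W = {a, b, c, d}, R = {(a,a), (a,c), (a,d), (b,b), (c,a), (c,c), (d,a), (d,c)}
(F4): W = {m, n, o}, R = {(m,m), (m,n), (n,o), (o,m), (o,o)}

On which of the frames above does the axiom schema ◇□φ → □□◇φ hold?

(F3)

The schema corresponds to a generalized confluence (Geach) condition: ∀x ∀y ∀z ((xRy ∧ xR²z) → ∃w (yRw ∧ zRw)).
(F1): fails — w0Rw1, w0R²w2 but no w with w1Rw and w2Rw.
(F2): fails — sRt, sR²t but no w with tRw and tRw.
(F3): ✓.
(F4): fails — mRm, mR²n but no w with mRw and nRw.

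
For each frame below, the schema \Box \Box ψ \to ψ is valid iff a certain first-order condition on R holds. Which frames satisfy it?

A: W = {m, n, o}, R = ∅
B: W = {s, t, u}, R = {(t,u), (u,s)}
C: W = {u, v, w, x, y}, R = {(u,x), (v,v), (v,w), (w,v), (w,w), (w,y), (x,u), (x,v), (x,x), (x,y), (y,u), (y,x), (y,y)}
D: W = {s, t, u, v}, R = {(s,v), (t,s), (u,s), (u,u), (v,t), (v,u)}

C

This is the axiom for a generalized confluence (Geach) condition; its first-order frame correspondent is \forall x \exists w (x R^2 w \wedge x = w).
A: fails — at m but no w with mR²w and m=w.
B: fails — at s but no w with sR²w and s=w.
C: condition met.
D: fails — at s but no w with sR²w and s=w.
Valid on: C.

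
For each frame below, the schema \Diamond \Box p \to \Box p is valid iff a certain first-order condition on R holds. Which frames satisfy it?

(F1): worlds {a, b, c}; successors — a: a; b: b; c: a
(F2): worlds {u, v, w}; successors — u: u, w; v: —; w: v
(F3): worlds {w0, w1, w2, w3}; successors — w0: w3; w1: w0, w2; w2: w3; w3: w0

(F1)

This is the axiom for the Euclidean property; its first-order frame correspondent is \forall x \forall y \forall z (Rxy \wedge Rxz \to Ryz).
(F1): holds.
(F2): fails — Ruw and Ruw but not Rww.
(F3): fails — Rw0w3 and Rw0w3 but not Rw3w3.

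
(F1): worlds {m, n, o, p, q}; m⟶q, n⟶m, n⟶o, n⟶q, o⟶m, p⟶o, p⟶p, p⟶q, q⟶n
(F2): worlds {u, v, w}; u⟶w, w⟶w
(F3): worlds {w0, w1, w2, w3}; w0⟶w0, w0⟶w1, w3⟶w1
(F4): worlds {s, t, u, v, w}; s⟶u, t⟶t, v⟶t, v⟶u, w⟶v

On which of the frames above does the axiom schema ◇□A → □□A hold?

This is the axiom for a generalized confluence (Geach) condition; its first-order frame correspondent is ∀x ∀y ∀z ((xRy ∧ xR²z) → ∃w (yRw ∧ z = w)).
(F1): fails — nRm, nR²m but no w with mRw and m=w.
(F2): satisfies the condition.
(F3): fails — w0Rw1, w0R²w0 but no w with w1Rw and w0=w.
(F4): fails — vRu, vR²t but no w* with uRw* and t=w*.

(F2)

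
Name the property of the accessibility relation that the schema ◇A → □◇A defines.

Suppose ◇A→□◇A is valid. Take Rxy, Rxz and set V(A)={y}. Then ◇A at x, so □◇A at x, so ◇A at z, so some w with Rzw has A; w=y, i.e. Rzy. By symmetry of the argument, Ryz.

the Euclidean property: ∀x ∀y ∀z (Rxy ∧ Rxz → Ryz)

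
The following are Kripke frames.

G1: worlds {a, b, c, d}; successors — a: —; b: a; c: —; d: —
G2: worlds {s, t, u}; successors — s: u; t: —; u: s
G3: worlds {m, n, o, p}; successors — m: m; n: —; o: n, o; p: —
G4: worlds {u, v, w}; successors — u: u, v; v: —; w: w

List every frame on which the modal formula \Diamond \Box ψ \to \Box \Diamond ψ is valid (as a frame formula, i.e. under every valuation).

G2

Frame correspondent (Sahlqvist): \forall x \forall y \forall z (Rxy \wedge Rxz \to \exists w (Ryw \wedge Rzw)) — i.e. convergence.
G1: fails — Rba and Rba but a and a have no common successor.
G2: condition met.
G3: fails — Roo and Ron but o and n have no common successor.
G4: fails — Ruv and Ruv but v and v have no common successor.
Valid on: G2.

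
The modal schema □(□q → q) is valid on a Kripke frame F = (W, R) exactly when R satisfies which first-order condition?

shift-reflexivity

Suppose □(□q→q) is valid. Take Rxy and set V(q)={w : Ryw}. Then at y, □q holds; since □(□q→q) at x, □q→q at y, so q at y, i.e. Ryy.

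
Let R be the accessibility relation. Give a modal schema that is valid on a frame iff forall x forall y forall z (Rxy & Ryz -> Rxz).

A defining formula is □r → □□r (the 4 axiom).
Suppose □r→□□r is valid. Take Rxy, Ryz and set V(r)={w : Rxw}. Then □r at x, so □□r at x, so □r at y, so r at z, i.e. Rxz.

□r → □□r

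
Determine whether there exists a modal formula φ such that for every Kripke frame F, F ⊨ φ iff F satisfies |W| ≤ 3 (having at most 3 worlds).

No

Modal frame validity is preserved under disjoint unions.
Any modal formula valid on each of 4 disjoint one-world frames is valid on their disjoint union (validity is preserved under disjoint unions). Each one-world frame has |W|=1≤3, but the union has |W|=4.
So no modal formula (or set of formulas) defines exactly the |W|≤3 frames.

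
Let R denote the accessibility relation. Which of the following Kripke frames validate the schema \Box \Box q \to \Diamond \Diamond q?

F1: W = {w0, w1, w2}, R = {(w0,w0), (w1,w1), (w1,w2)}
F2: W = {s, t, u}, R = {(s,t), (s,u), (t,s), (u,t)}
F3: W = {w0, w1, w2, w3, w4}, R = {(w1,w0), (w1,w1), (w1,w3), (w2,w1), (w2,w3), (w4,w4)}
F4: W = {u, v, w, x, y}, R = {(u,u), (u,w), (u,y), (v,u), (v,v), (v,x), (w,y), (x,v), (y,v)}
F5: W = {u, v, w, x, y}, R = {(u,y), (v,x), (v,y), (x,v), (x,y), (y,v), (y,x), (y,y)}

F2, F4

The schema corresponds to a generalized confluence (Geach) condition: \forall x \exists w (x R^2 w \wedge x R^2 w).
F1: fails — at w2 but no w with w2R²w and w2R²w.
F2: condition met.
F3: fails — at w0 but no w with w0R²w and w0R²w.
F4: condition met.
F5: fails — at w but no t with wR²t and wR²t.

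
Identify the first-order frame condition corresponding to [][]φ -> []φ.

density: forall x forall y (Rxy -> exists z (Rxz & Rzy))

This schema is the C4 axiom.
It corresponds to density: forall x forall y (Rxy -> exists z (Rxz & Rzy)).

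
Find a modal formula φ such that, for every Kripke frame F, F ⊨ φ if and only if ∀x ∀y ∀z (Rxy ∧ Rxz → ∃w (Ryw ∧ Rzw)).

◇□r → □◇r

A defining formula is ◇□r → □◇r (the .2 axiom).
Suppose ◇□r→□◇r is valid. Take Rxy, Rxz and set V(r)={w : Ryw}. Then □r at y so ◇□r at x, so □◇r at x, so ◇r at z, giving w with Rzw and Ryw.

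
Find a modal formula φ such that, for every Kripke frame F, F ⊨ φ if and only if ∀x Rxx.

This is reflexivity; the standard corresponding axiom is T: □s → s.

□s → s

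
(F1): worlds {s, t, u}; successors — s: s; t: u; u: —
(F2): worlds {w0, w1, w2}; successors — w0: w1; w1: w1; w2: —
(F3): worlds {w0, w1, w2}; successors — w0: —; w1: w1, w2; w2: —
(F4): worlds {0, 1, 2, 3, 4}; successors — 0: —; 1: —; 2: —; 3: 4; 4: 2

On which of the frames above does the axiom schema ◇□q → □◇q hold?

This is the axiom for convergence; its first-order frame correspondent is ∀x ∀y ∀z (Rxy ∧ Rxz → ∃w (Ryw ∧ Rzw)).
(F1): fails — Rtu and Rtu but u and u have no common successor.
(F2): ✓.
(F3): fails — Rw1w2 and Rw1w2 but w2 and w2 have no common successor.
(F4): fails — R42 and R42 but 2 and 2 have no common successor.
Valid on: (F2).

(F2)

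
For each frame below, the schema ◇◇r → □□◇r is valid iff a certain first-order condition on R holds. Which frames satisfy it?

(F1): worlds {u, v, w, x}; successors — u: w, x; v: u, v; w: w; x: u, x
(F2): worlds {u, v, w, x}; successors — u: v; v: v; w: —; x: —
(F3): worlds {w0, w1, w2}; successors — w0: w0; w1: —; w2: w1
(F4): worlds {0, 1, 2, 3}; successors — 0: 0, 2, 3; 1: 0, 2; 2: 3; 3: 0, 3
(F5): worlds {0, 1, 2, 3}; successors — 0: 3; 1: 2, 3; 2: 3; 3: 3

Frame correspondent (Sahlqvist): ∀x ∀y ∀z ((xR²y ∧ xR²z) → ∃w (y = w ∧ zRw)) — i.e. a generalized confluence (Geach) condition.
(F1): fails — uR²u, uR²u but no t with u=t and uRt.
(F2): satisfies the condition.
(F3): satisfies the condition.
(F4): fails — 0R²0, 0R²2 but no w with 0=w and 2Rw.
(F5): satisfies the condition.

(F2), (F3), (F5)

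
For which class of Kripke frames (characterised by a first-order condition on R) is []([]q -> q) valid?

Suppose □(□q→q) is valid. Take Rxy and set V(q)={w : Ryw}. Then at y, □q holds; since □(□q→q) at x, □q→q at y, so q at y, i.e. Ryy.

Shift-reflexivity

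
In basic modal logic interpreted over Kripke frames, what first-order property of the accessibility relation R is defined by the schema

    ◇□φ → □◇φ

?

convergence

Suppose ◇□φ→□◇φ is valid. Take Rxy, Rxz and set V(φ)={w : Ryw}. Then □φ at y so ◇□φ at x, so □◇φ at x, so ◇φ at z, giving w with Rzw and Ryw.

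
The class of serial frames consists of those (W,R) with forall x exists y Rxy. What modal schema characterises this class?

This is seriality; the standard corresponding axiom is D: □p → ◇p.
Suppose □p→◇p is valid. At any x set V(p)=W. Then □p at x, so ◇p at x, so x has a successor.

□p → ◇p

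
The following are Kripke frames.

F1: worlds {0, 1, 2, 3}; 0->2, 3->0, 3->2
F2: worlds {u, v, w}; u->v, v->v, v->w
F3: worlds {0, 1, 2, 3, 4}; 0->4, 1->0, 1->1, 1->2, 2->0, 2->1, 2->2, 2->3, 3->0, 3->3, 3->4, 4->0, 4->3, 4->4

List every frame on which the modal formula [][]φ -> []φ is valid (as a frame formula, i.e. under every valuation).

F2, F3

This is the axiom for density; its first-order frame correspondent is forall x forall y (Rxy -> exists z (Rxz & Rzy)).
F1: fails — R30 but no z with R3z and Rz0.
F2: holds.
F3: holds.
Valid on: F2, F3.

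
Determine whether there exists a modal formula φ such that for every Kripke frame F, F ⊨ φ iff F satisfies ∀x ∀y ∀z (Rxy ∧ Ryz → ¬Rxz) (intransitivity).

Not definable by any modal formula

Modal frame validity is preserved under surjective bounded morphisms.
The 5-cycle (worlds 0,1,2,3,4 with 0→1→2→3→4→0) is intransitive. Mapping every world to a single reflexive point • is a surjective bounded morphism; the reflexive point is not intransitive (R••∧R•• but R••).
So no modal formula (or set of formulas) defines exactly the intransitive frames.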